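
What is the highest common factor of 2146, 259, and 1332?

2146 = 2 × 29 × 37
259 = 7 × 37
1332 = 2^2 × 3^2 × 37
gcd(2146, 259, 1332) = 37.

37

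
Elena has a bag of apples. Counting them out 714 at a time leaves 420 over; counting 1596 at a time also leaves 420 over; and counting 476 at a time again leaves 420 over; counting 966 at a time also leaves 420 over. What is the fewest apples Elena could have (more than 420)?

624456

N − 420 must be a common multiple of 714, 1596, 476, and 966.
714 = 2 × 3 × 7 × 17
1596 = 2^2 × 3 × 7 × 19
476 = 2^2 × 7 × 17
966 = 2 × 3 × 7 × 23
LCM(714, 1596, 476, 966) = 2^2 × 3 × 7 × 17 × 19 × 23 = 624036.
Smallest N > 420 is LCM + 420 = 624036 + 420 = 624456.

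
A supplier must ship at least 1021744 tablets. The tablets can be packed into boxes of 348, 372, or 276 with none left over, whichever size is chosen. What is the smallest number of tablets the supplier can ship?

1240620

The number of tablets must be a common multiple of 348, 372, and 276, so a multiple of their LCM.
348 = 2^2 × 3 × 29
372 = 2^2 × 3 × 31
276 = 2^2 × 3 × 23
LCM(348, 372, 276) = 2^2 × 3 × 23 × 29 × 31 = 248124.
Smallest multiple of 248124 that is ≥ 1021744: ⌈1021744/248124⌉ × 248124 = 5 × 248124 = 1240620.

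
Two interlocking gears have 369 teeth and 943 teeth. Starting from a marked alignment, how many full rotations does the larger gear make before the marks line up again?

9 rotations

The first common completion time is the LCM of the periods.
369 = 3^2 × 41
943 = 23 × 41
LCM(369, 943) = 3^2 × 23 × 41 = 8487.
Rotations for period 943: 8487 / 943 = 9.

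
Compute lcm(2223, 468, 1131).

2223 = 3^2 × 13 × 19
468 = 2^2 × 3^2 × 13
1131 = 3 × 13 × 29
LCM(2223, 468, 1131) = 2^2 × 3^2 × 13 × 19 × 29 = 257868.

257868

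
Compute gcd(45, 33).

3

45 = 3^2 × 5
33 = 3 × 11
gcd(45, 33) = 3.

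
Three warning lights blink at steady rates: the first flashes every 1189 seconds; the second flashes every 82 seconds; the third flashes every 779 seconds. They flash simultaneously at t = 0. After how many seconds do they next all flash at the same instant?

45182 seconds

The first simultaneous occurrence is after LCM of the individual periods.
1189 = 29 × 41
82 = 2 × 41
779 = 19 × 41
LCM(1189, 82, 779) = 2 × 19 × 29 × 41 = 45182.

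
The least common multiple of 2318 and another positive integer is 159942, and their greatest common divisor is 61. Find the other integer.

4209

gcd × lcm = product of the two integers, so the other integer is (61 × 159942) / 2318 = 4209.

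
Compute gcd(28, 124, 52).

28 = 2^2 × 7
124 = 2^2 × 31
52 = 2^2 × 13
gcd(28, 124, 52) = 2^2 = 4.

4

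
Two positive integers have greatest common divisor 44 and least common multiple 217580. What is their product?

9573520

For any two positive integers, gcd × lcm = product = 44 × 217580 = 9573520.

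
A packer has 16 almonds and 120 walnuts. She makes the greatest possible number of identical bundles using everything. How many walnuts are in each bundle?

Number of bundles = gcd(16, 120).
16 = 2^4
120 = 2^3 × 3 × 5
gcd(16, 120) = 2^3 = 8.
walnuts per bundle = 120 / 8 = 15.

15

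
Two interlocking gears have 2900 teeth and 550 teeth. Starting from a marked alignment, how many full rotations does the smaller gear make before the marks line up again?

They are all back at their starting positions together after one LCM of the periods.
2900 = 2^2 × 5^2 × 29
550 = 2 × 5^2 × 11
LCM(2900, 550) = 2^2 × 5^2 × 11 × 29 = 31900.
Rotations for period 550: 31900 / 550 = 58.

58 rotations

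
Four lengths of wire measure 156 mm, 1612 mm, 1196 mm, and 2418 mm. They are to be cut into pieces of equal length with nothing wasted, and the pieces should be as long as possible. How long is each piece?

Each piece length must divide every original length, so the longest possible is gcd(156, 1612, 1196, 2418).
156 = 2^2 × 3 × 13
1612 = 2^2 × 13 × 31
1196 = 2^2 × 13 × 23
2418 = 2 × 3 × 13 × 31
gcd(156, 1612, 1196, 2418) = 2 × 13 = 26.

26 mm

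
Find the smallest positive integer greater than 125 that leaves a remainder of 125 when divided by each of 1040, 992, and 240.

193565

N − 125 must be a common multiple of 1040, 992, and 240.
1040 = 2^4 × 5 × 13
992 = 2^5 × 31
240 = 2^4 × 3 × 5
LCM(1040, 992, 240) = 2^5 × 3 × 5 × 13 × 31 = 193440.
Smallest N > 125 is LCM + 125 = 193440 + 125 = 193565.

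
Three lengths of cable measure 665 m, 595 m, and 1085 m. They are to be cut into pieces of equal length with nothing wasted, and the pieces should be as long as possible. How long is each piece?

Each piece length must divide every original length, so the longest possible is gcd(665, 595, 1085).
665 = 5 × 7 × 19
595 = 5 × 7 × 17
1085 = 5 × 7 × 31
gcd(665, 595, 1085) = 5 × 7 = 35.

35 m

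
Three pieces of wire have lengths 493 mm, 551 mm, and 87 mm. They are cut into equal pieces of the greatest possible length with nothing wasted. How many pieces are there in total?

Piece length = gcd(493, 551, 87).
493 = 17 × 29
551 = 19 × 29
87 = 3 × 29
gcd(493, 551, 87) = 29.
Total pieces = 493/29 + 551/29 + 87/29 = 17 + 19 + 3 = 39.

39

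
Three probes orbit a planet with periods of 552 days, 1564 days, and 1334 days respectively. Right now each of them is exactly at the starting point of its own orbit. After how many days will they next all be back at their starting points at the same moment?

272136 days

They coincide at every common multiple of the periods; the first is the LCM.
552 = 2^3 × 3 × 23
1564 = 2^2 × 17 × 23
1334 = 2 × 23 × 29
LCM(552, 1564, 1334) = 2^3 × 3 × 17 × 23 × 29 = 272136.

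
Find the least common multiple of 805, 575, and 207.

805 = 5 × 7 × 23
575 = 5^2 × 23
207 = 3^2 × 23
LCM(805, 575, 207) = 3^2 × 5^2 × 7 × 23 = 36225.

36225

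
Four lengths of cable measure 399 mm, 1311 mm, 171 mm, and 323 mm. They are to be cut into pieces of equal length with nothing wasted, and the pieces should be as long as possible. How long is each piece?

19 mm

The greatest length dividing all of 399, 1311, 171, and 323 is their gcd.
399 = 3 × 7 × 19
1311 = 3 × 19 × 23
171 = 3^2 × 19
323 = 17 × 19
gcd(399, 1311, 171, 323) = 19.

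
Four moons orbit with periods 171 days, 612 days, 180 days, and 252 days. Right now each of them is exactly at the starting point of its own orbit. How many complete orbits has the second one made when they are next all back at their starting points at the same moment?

665 orbits

They are all back at their starting positions together after one LCM of the periods.
171 = 3^2 × 19
612 = 2^2 × 3^2 × 17
180 = 2^2 × 3^2 × 5
252 = 2^2 × 3^2 × 7
LCM(171, 612, 180, 252) = 2^2 × 3^2 × 5 × 7 × 17 × 19 = 406980.
Orbits for period 612: 406980 / 612 = 665.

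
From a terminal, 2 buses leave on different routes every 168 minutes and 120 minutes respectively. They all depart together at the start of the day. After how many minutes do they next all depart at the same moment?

We need the least common multiple of the intervals.
168 = 2^3 × 3 × 7
120 = 2^3 × 3 × 5
LCM(168, 120) = 2^3 × 3 × 5 × 7 = 840.

840 minutes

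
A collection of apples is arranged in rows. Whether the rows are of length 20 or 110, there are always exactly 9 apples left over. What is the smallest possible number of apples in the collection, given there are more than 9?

N − 9 must be a common multiple of 20 and 110.
20 = 2^2 × 5
110 = 2 × 5 × 11
LCM(20, 110) = 2^2 × 5 × 11 = 220.
Smallest N > 9 is LCM + 9 = 220 + 9 = 229.

229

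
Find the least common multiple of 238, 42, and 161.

238 = 2 × 7 × 17
42 = 2 × 3 × 7
161 = 7 × 23
LCM(238, 42, 161) = 2 × 3 × 7 × 17 × 23 = 16422.

16422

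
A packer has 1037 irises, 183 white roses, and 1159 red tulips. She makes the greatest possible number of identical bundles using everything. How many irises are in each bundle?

17

Number of bundles = gcd(1037, 183, 1159).
1037 = 17 × 61
183 = 3 × 61
1159 = 19 × 61
gcd(1037, 183, 1159) = 61.
irises per bundle = 1037 / 61 = 17.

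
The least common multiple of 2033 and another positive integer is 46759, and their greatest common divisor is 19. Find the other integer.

gcd × lcm = product of the two integers, so the other integer is (19 × 46759) / 2033 = 437.

437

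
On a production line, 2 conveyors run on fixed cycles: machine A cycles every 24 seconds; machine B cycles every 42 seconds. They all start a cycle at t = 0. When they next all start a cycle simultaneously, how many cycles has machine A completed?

7 cycles

The first common completion time is the LCM of the periods.
24 = 2^3 × 3
42 = 2 × 3 × 7
LCM(24, 42) = 2^3 × 3 × 7 = 168.
Cycles for period 24: 168 / 24 = 7.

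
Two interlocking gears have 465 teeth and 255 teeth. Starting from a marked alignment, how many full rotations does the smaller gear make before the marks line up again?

31 rotations

All finish a whole number of cycles simultaneously at t = LCM of the periods.
465 = 3 × 5 × 31
255 = 3 × 5 × 17
LCM(465, 255) = 3 × 5 × 17 × 31 = 7905.
Rotations for period 255: 7905 / 255 = 31.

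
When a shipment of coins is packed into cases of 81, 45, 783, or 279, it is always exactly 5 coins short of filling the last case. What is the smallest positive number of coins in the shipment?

364090

Being 5 short of a full case of size k means N ≡ −5 (mod k), i.e. N + 5 is a multiple of each size.
81 = 3^4
45 = 3^2 × 5
783 = 3^3 × 29
279 = 3^2 × 31
LCM(81, 45, 783, 279) = 3^4 × 5 × 29 × 31 = 364095.
Smallest positive N is 364095 − 5 = 364090.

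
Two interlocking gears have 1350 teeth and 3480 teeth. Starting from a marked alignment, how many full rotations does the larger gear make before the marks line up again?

45 rotations

All finish a whole number of cycles simultaneously at t = LCM of the periods.
1350 = 2 × 3^3 × 5^2
3480 = 2^3 × 3 × 5 × 29
LCM(1350, 3480) = 2^3 × 3^3 × 5^2 × 29 = 156600.
Rotations for period 3480: 156600 / 3480 = 45.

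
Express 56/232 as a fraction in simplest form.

7/29

56 = 2^3 × 7
232 = 2^3 × 29
gcd(56, 232) = 2^3 = 8.
Divide numerator and denominator by 8: 56/232 = 7/29.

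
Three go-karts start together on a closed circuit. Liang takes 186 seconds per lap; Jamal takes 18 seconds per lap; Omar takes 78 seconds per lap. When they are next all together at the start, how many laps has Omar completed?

The first common completion time is the LCM of the periods.
186 = 2 × 3 × 31
18 = 2 × 3^2
78 = 2 × 3 × 13
LCM(186, 18, 78) = 2 × 3^2 × 13 × 31 = 7254.
Laps for period 78: 7254 / 78 = 93.

93 laps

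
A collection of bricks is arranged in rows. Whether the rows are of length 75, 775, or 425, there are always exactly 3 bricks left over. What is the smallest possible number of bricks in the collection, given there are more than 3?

N − 3 must be a common multiple of 75, 775, and 425.
75 = 3 × 5^2
775 = 5^2 × 31
425 = 5^2 × 17
LCM(75, 775, 425) = 3 × 5^2 × 17 × 31 = 39525.
Smallest N > 3 is LCM + 3 = 39525 + 3 = 39528.

39528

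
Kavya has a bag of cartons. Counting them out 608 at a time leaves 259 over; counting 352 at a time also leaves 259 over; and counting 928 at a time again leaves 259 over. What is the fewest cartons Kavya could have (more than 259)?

194211

N − 259 must be a common multiple of 608, 352, and 928.
608 = 2^5 × 19
352 = 2^5 × 11
928 = 2^5 × 29
LCM(608, 352, 928) = 2^5 × 11 × 19 × 29 = 193952.
Smallest N > 259 is LCM + 259 = 193952 + 259 = 194211.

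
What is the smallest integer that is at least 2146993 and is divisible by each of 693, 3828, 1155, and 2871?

The integer must be a common multiple of 693, 3828, 1155, and 2871, so a multiple of their LCM.
693 = 3^2 × 7 × 11
3828 = 2^2 × 3 × 11 × 29
1155 = 3 × 5 × 7 × 11
2871 = 3^2 × 11 × 29
LCM(693, 3828, 1155, 2871) = 2^2 × 3^2 × 5 × 7 × 11 × 29 = 401940.
Smallest multiple of 401940 that is ≥ 2146993: ⌈2146993/401940⌉ × 401940 = 6 × 401940 = 2411640.

2411640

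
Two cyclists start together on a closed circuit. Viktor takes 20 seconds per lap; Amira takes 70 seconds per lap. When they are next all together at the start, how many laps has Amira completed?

2 laps

The first common completion time is the LCM of the periods.
20 = 2^2 × 5
70 = 2 × 5 × 7
LCM(20, 70) = 2^2 × 5 × 7 = 140.
Laps for period 70: 140 / 70 = 2.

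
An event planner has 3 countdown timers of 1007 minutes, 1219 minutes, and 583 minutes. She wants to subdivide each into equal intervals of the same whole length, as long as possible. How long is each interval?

53 minutes

The interval must divide each timer length; the longest such is the gcd.
1007 = 19 × 53
1219 = 23 × 53
583 = 11 × 53
gcd(1007, 1219, 583) = 53.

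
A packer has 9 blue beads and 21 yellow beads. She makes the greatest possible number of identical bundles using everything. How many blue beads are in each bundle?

3

Number of bundles = gcd(9, 21).
9 = 3^2
21 = 3 × 7
gcd(9, 21) = 3.
blue beads per bundle = 9 / 3 = 3.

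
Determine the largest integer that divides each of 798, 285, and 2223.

798 = 2 × 3 × 7 × 19
285 = 3 × 5 × 19
2223 = 3^2 × 13 × 19
gcd(798, 285, 2223) = 3 × 19 = 57.

57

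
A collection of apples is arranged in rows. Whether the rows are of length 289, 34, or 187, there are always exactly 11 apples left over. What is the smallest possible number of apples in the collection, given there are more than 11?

6369

N − 11 must be a common multiple of 289, 34, and 187.
289 = 17^2
34 = 2 × 17
187 = 11 × 17
LCM(289, 34, 187) = 2 × 11 × 17^2 = 6358.
Smallest N > 11 is LCM + 11 = 6358 + 11 = 6369.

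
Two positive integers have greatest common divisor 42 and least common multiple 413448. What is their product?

For any two positive integers, gcd × lcm = product = 42 × 413448 = 17364816.

17364816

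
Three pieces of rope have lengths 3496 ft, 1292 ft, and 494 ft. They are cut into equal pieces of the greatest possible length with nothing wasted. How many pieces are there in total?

Piece length = gcd(3496, 1292, 494).
3496 = 2^3 × 19 × 23
1292 = 2^2 × 17 × 19
494 = 2 × 13 × 19
gcd(3496, 1292, 494) = 2 × 19 = 38.
Total pieces = 3496/38 + 1292/38 + 494/38 = 92 + 34 + 13 = 139.

139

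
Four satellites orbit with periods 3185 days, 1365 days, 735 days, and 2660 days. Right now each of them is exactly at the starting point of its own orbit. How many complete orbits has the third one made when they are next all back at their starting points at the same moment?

988 orbits

All finish a whole number of cycles simultaneously at t = LCM of the periods.
3185 = 5 × 7^2 × 13
1365 = 3 × 5 × 7 × 13
735 = 3 × 5 × 7^2
2660 = 2^2 × 5 × 7 × 19
LCM(3185, 1365, 735, 2660) = 2^2 × 3 × 5 × 7^2 × 13 × 19 = 726180.
Orbits for period 735: 726180 / 735 = 988.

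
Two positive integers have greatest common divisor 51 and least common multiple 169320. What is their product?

8635320

For any two positive integers, gcd × lcm = product = 51 × 169320 = 8635320.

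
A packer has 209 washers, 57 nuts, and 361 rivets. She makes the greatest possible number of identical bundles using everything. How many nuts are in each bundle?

3

Number of bundles = gcd(209, 57, 361).
209 = 11 × 19
57 = 3 × 19
361 = 19^2
gcd(209, 57, 361) = 19.
nuts per bundle = 57 / 19 = 3.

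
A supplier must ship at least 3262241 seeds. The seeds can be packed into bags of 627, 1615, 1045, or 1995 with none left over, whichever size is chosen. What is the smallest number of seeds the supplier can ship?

3357585

The number of seeds must be a common multiple of 627, 1615, 1045, and 1995, so a multiple of their LCM.
627 = 3 × 11 × 19
1615 = 5 × 17 × 19
1045 = 5 × 11 × 19
1995 = 3 × 5 × 7 × 19
LCM(627, 1615, 1045, 1995) = 3 × 5 × 7 × 11 × 17 × 19 = 373065.
Smallest multiple of 373065 that is ≥ 3262241: ⌈3262241/373065⌉ × 373065 = 9 × 373065 = 3357585.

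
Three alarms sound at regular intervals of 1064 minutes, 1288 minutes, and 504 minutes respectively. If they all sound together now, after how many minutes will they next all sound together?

The first simultaneous occurrence is after LCM of the individual periods.
1064 = 2^3 × 7 × 19
1288 = 2^3 × 7 × 23
504 = 2^3 × 3^2 × 7
LCM(1064, 1288, 504) = 2^3 × 3^2 × 7 × 19 × 23 = 220248.

220248 minutes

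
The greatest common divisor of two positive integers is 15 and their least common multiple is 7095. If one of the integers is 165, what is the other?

For two integers, gcd × lcm = product, so the other is (15 × 7095) / 165 = 106425 / 165 = 645.

645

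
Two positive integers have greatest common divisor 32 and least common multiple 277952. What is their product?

8894464

For any two positive integers, gcd × lcm = product = 32 × 277952 = 8894464.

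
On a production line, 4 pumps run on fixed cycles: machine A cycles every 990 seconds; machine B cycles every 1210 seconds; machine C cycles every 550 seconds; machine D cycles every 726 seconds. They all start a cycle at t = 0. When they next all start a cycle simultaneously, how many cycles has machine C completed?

99 cycles

The first common completion time is the LCM of the periods.
990 = 2 × 3^2 × 5 × 11
1210 = 2 × 5 × 11^2
550 = 2 × 5^2 × 11
726 = 2 × 3 × 11^2
LCM(990, 1210, 550, 726) = 2 × 3^2 × 5^2 × 11^2 = 54450.
Cycles for period 550: 54450 / 550 = 99.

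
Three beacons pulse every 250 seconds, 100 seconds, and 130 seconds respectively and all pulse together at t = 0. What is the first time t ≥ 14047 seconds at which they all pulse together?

Joint pulses occur at multiples of LCM(250, 100, 130).
250 = 2 × 5^3
100 = 2^2 × 5^2
130 = 2 × 5 × 13
LCM(250, 100, 130) = 2^2 × 5^3 × 13 = 6500.
Smallest multiple of 6500 that is ≥ 14047: ⌈14047/6500⌉ × 6500 = 3 × 6500 = 19500.

19500 seconds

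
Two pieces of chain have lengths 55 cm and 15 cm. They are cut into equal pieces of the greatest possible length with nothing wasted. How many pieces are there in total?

Piece length = gcd(55, 15).
55 = 5 × 11
15 = 3 × 5
gcd(55, 15) = 5.
Total pieces = 55/5 + 15/5 = 11 + 3 = 14.

14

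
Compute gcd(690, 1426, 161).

690 = 2 × 3 × 5 × 23
1426 = 2 × 23 × 31
161 = 7 × 23
gcd(690, 1426, 161) = 23.

23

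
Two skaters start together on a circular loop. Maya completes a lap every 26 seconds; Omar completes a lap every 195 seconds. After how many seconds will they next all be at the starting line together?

We need the least common multiple of the intervals.
26 = 2 × 13
195 = 3 × 5 × 13
LCM(26, 195) = 2 × 3 × 5 × 13 = 390.

390 seconds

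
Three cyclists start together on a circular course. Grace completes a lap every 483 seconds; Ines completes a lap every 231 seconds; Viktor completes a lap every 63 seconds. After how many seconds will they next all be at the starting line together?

They coincide at every common multiple of the periods; the first is the LCM.
483 = 3 × 7 × 23
231 = 3 × 7 × 11
63 = 3^2 × 7
LCM(483, 231, 63) = 3^2 × 7 × 11 × 23 = 15939.

15939 seconds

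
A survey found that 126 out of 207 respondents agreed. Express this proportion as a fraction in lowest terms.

126 = 2 × 3^2 × 7
207 = 3^2 × 23
gcd(126, 207) = 3^2 = 9.
Divide numerator and denominator by 9: 126/207 = 14/23.

14/23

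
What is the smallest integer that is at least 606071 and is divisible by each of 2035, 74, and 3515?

The integer must be a common multiple of 2035, 74, and 3515, so a multiple of their LCM.
2035 = 5 × 11 × 37
74 = 2 × 37
3515 = 5 × 19 × 37
LCM(2035, 74, 3515) = 2 × 5 × 11 × 19 × 37 = 77330.
Smallest multiple of 77330 that is ≥ 606071: ⌈606071/77330⌉ × 77330 = 8 × 77330 = 618640.

618640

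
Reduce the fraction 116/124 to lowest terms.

116 = 2^2 × 29
124 = 2^2 × 31
gcd(116, 124) = 2^2 = 4.
Divide numerator and denominator by 4: 116/124 = 29/31.

29/31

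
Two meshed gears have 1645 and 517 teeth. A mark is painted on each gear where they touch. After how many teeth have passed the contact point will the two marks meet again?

They coincide at every common multiple of the periods; the first is the LCM.
1645 = 5 × 7 × 47
517 = 11 × 47
LCM(1645, 517) = 5 × 7 × 11 × 47 = 18095.

18095 teeth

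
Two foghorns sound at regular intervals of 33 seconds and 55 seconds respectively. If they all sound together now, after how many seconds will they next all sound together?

165 seconds

The first simultaneous occurrence is after LCM of the individual periods.
33 = 3 × 11
55 = 5 × 11
LCM(33, 55) = 3 × 5 × 11 = 165.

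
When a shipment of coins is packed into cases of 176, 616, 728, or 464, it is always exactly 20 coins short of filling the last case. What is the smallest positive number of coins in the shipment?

464444

Being 20 short of a full case of size k means N ≡ −20 (mod k), i.e. N + 20 is a multiple of each size.
176 = 2^4 × 11
616 = 2^3 × 7 × 11
728 = 2^3 × 7 × 13
464 = 2^4 × 29
LCM(176, 616, 728, 464) = 2^4 × 7 × 11 × 13 × 29 = 464464.
Smallest positive N is 464464 − 20 = 464444.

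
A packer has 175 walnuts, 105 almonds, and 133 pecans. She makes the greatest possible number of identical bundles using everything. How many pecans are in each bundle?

Number of bundles = gcd(175, 105, 133).
175 = 5^2 × 7
105 = 3 × 5 × 7
133 = 7 × 19
gcd(175, 105, 133) = 7.
pecans per bundle = 133 / 7 = 19.

19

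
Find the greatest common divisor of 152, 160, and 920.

8

152 = 2^3 × 19
160 = 2^5 × 5
920 = 2^3 × 5 × 23
gcd(152, 160, 920) = 2^3 = 8.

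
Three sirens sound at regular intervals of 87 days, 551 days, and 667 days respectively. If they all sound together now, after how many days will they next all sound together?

The first simultaneous occurrence is after LCM of the individual periods.
87 = 3 × 29
551 = 19 × 29
667 = 23 × 29
LCM(87, 551, 667) = 3 × 19 × 23 × 29 = 38019.

38019 days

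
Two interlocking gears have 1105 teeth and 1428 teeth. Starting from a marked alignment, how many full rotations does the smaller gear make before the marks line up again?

They are all back at their starting positions together after one LCM of the periods.
1105 = 5 × 13 × 17
1428 = 2^2 × 3 × 7 × 17
LCM(1105, 1428) = 2^2 × 3 × 5 × 7 × 13 × 17 = 92820.
Rotations for period 1105: 92820 / 1105 = 84.

84 rotations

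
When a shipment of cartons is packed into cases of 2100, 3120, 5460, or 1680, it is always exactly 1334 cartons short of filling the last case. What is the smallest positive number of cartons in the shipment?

Being 1334 short of a full case of size k means N ≡ −1334 (mod k), i.e. N + 1334 is a multiple of each size.
2100 = 2^2 × 3 × 5^2 × 7
3120 = 2^4 × 3 × 5 × 13
5460 = 2^2 × 3 × 5 × 7 × 13
1680 = 2^4 × 3 × 5 × 7
LCM(2100, 3120, 5460, 1680) = 2^4 × 3 × 5^2 × 7 × 13 = 109200.
Smallest positive N is 109200 − 1334 = 107866.

107866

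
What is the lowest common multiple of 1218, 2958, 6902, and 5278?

1218 = 2 × 3 × 7 × 29
2958 = 2 × 3 × 17 × 29
6902 = 2 × 7 × 17 × 29
5278 = 2 × 7 × 13 × 29
LCM(1218, 2958, 6902, 5278) = 2 × 3 × 7 × 13 × 17 × 29 = 269178.

269178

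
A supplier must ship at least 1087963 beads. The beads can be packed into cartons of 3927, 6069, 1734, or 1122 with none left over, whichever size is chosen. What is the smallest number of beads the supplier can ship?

The number of beads must be a common multiple of 3927, 6069, 1734, and 1122, so a multiple of their LCM.
3927 = 3 × 7 × 11 × 17
6069 = 3 × 7 × 17^2
1734 = 2 × 3 × 17^2
1122 = 2 × 3 × 11 × 17
LCM(3927, 6069, 1734, 1122) = 2 × 3 × 7 × 11 × 17^2 = 133518.
Smallest multiple of 133518 that is ≥ 1087963: ⌈1087963/133518⌉ × 133518 = 9 × 133518 = 1201662.

1201662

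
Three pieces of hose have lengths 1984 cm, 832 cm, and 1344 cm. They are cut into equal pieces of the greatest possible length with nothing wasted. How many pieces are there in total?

Piece length = gcd(1984, 832, 1344).
1984 = 2^6 × 31
832 = 2^6 × 13
1344 = 2^6 × 3 × 7
gcd(1984, 832, 1344) = 2^6 = 64.
Total pieces = 1984/64 + 832/64 + 1344/64 = 31 + 13 + 21 = 65.

65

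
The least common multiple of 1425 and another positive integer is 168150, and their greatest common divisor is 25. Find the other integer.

gcd × lcm = product of the two integers, so the other integer is (25 × 168150) / 1425 = 2950.

2950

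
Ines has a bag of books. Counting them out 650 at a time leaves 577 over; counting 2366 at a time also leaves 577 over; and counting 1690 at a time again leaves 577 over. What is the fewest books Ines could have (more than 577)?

59727

N − 577 must be a common multiple of 650, 2366, and 1690.
650 = 2 × 5^2 × 13
2366 = 2 × 7 × 13^2
1690 = 2 × 5 × 13^2
LCM(650, 2366, 1690) = 2 × 5^2 × 7 × 13^2 = 59150.
Smallest N > 577 is LCM + 577 = 59150 + 577 = 59727.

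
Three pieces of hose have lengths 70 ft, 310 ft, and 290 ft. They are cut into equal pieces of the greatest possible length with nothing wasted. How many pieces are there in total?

67

Piece length = gcd(70, 310, 290).
70 = 2 × 5 × 7
310 = 2 × 5 × 31
290 = 2 × 5 × 29
gcd(70, 310, 290) = 2 × 5 = 10.
Total pieces = 70/10 + 310/10 + 290/10 = 7 + 31 + 29 = 67.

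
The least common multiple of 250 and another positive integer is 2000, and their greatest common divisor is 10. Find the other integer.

gcd × lcm = product of the two integers, so the other integer is (10 × 2000) / 250 = 80.

80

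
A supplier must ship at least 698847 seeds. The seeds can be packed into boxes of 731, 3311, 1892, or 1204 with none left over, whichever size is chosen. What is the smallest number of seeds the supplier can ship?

The number of seeds must be a common multiple of 731, 3311, 1892, and 1204, so a multiple of their LCM.
731 = 17 × 43
3311 = 7 × 11 × 43
1892 = 2^2 × 11 × 43
1204 = 2^2 × 7 × 43
LCM(731, 3311, 1892, 1204) = 2^2 × 7 × 11 × 17 × 43 = 225148.
Smallest multiple of 225148 that is ≥ 698847: ⌈698847/225148⌉ × 225148 = 4 × 225148 = 900592.

900592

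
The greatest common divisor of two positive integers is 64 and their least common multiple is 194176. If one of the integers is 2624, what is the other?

For two integers, gcd × lcm = product, so the other is (64 × 194176) / 2624 = 12427264 / 2624 = 4736.

4736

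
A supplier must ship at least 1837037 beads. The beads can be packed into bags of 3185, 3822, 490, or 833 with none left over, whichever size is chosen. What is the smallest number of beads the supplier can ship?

1949220

The number of beads must be a common multiple of 3185, 3822, 490, and 833, so a multiple of their LCM.
3185 = 5 × 7^2 × 13
3822 = 2 × 3 × 7^2 × 13
490 = 2 × 5 × 7^2
833 = 7^2 × 17
LCM(3185, 3822, 490, 833) = 2 × 3 × 5 × 7^2 × 13 × 17 = 324870.
Smallest multiple of 324870 that is ≥ 1837037: ⌈1837037/324870⌉ × 324870 = 6 × 324870 = 1949220.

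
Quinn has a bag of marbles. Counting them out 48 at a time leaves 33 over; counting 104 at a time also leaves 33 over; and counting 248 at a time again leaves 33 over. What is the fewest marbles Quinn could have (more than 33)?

19377

N − 33 must be a common multiple of 48, 104, and 248.
48 = 2^4 × 3
104 = 2^3 × 13
248 = 2^3 × 31
LCM(48, 104, 248) = 2^4 × 3 × 13 × 31 = 19344.
Smallest N > 33 is LCM + 33 = 19344 + 33 = 19377.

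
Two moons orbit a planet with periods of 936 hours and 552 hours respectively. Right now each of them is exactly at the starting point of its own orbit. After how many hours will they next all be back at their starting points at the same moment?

21528 hours

We need the least common multiple of the intervals.
936 = 2^3 × 3^2 × 13
552 = 2^3 × 3 × 23
LCM(936, 552) = 2^3 × 3^2 × 13 × 23 = 21528.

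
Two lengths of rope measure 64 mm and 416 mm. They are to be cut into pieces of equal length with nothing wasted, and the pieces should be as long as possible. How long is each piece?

32 mm

The greatest length dividing all of 64 and 416 is their gcd.
64 = 2^6
416 = 2^5 × 13
gcd(64, 416) = 2^5 = 32.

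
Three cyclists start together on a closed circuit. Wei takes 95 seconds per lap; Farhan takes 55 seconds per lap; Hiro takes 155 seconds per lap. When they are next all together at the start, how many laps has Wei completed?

The first common completion time is the LCM of the periods.
95 = 5 × 19
55 = 5 × 11
155 = 5 × 31
LCM(95, 55, 155) = 5 × 11 × 19 × 31 = 32395.
Laps for period 95: 32395 / 95 = 341.

341 laps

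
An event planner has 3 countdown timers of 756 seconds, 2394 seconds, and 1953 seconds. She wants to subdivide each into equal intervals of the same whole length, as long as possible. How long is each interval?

63 seconds

The interval must divide each timer length; the longest such is the gcd.
756 = 2^2 × 3^3 × 7
2394 = 2 × 3^2 × 7 × 19
1953 = 3^2 × 7 × 31
gcd(756, 2394, 1953) = 3^2 × 7 = 63.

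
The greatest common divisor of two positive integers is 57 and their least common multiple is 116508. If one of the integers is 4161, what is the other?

1596

For two integers, gcd × lcm = product, so the other is (57 × 116508) / 4161 = 6640956 / 4161 = 1596.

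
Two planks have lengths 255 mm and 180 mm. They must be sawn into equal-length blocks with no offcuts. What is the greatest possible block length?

The block length must divide every plank, so the greatest is gcd(255, 180).
255 = 3 × 5 × 17
180 = 2^2 × 3^2 × 5
gcd(255, 180) = 3 × 5 = 15.

15 mm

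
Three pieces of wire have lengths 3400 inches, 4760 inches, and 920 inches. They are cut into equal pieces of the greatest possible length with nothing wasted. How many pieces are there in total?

227

Piece length = gcd(3400, 4760, 920).
3400 = 2^3 × 5^2 × 17
4760 = 2^3 × 5 × 7 × 17
920 = 2^3 × 5 × 23
gcd(3400, 4760, 920) = 2^3 × 5 = 40.
Total pieces = 3400/40 + 4760/40 + 920/40 = 85 + 119 + 23 = 227.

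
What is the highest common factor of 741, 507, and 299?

13

741 = 3 × 13 × 19
507 = 3 × 13^2
299 = 13 × 23
gcd(741, 507, 299) = 13.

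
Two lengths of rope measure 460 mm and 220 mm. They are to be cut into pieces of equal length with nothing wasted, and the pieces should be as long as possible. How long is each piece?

20 mm

By the Euclidean algorithm:
460 = 2 × 220 + 20
220 = 11 × 20 + 0
gcd(460, 220) = 20.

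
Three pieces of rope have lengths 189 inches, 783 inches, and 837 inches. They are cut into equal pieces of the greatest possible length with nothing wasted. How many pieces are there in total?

Piece length = gcd(189, 783, 837).
189 = 3^3 × 7
783 = 3^3 × 29
837 = 3^3 × 31
gcd(189, 783, 837) = 3^3 = 27.
Total pieces = 189/27 + 783/27 + 837/27 = 7 + 29 + 31 = 67.

67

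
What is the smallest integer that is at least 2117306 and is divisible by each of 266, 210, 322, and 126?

2202480

The integer must be a common multiple of 266, 210, 322, and 126, so a multiple of their LCM.
266 = 2 × 7 × 19
210 = 2 × 3 × 5 × 7
322 = 2 × 7 × 23
126 = 2 × 3^2 × 7
LCM(266, 210, 322, 126) = 2 × 3^2 × 5 × 7 × 19 × 23 = 275310.
Smallest multiple of 275310 that is ≥ 2117306: ⌈2117306/275310⌉ × 275310 = 8 × 275310 = 2202480.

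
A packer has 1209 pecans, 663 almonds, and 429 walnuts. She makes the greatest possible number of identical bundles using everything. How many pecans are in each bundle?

Number of bundles = gcd(1209, 663, 429).
1209 = 3 × 13 × 31
663 = 3 × 13 × 17
429 = 3 × 11 × 13
gcd(1209, 663, 429) = 3 × 13 = 39.
pecans per bundle = 1209 / 39 = 31.

31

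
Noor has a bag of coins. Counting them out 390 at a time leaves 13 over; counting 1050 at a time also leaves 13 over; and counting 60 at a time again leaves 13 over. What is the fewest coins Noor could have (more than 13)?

27313

N − 13 must be a common multiple of 390, 1050, and 60.
390 = 2 × 3 × 5 × 13
1050 = 2 × 3 × 5^2 × 7
60 = 2^2 × 3 × 5
LCM(390, 1050, 60) = 2^2 × 3 × 5^2 × 7 × 13 = 27300.
Smallest N > 13 is LCM + 13 = 27300 + 13 = 27313.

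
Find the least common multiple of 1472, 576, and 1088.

225216

1472 = 2^6 × 23
576 = 2^6 × 3^2
1088 = 2^6 × 17
LCM(1472, 576, 1088) = 2^6 × 3^2 × 17 × 23 = 225216.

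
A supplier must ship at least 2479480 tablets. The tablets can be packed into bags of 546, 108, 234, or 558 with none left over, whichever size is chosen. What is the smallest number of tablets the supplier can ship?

2742012

The number of tablets must be a common multiple of 546, 108, 234, and 558, so a multiple of their LCM.
546 = 2 × 3 × 7 × 13
108 = 2^2 × 3^3
234 = 2 × 3^2 × 13
558 = 2 × 3^2 × 31
LCM(546, 108, 234, 558) = 2^2 × 3^3 × 7 × 13 × 31 = 304668.
Smallest multiple of 304668 that is ≥ 2479480: ⌈2479480/304668⌉ × 304668 = 9 × 304668 = 2742012.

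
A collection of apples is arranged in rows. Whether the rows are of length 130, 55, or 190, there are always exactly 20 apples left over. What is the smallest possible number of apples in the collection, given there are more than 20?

27190

N − 20 must be a common multiple of 130, 55, and 190.
130 = 2 × 5 × 13
55 = 5 × 11
190 = 2 × 5 × 19
LCM(130, 55, 190) = 2 × 5 × 11 × 13 × 19 = 27170.
Smallest N > 20 is LCM + 20 = 27170 + 20 = 27190.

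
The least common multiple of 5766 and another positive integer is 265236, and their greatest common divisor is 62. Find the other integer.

gcd × lcm = product of the two integers, so the other integer is (62 × 265236) / 5766 = 2852.

2852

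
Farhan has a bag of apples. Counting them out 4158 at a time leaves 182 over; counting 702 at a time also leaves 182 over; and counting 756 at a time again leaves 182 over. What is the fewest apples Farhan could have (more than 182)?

N − 182 must be a common multiple of 4158, 702, and 756.
4158 = 2 × 3^3 × 7 × 11
702 = 2 × 3^3 × 13
756 = 2^2 × 3^3 × 7
LCM(4158, 702, 756) = 2^2 × 3^3 × 7 × 11 × 13 = 108108.
Smallest N > 182 is LCM + 182 = 108108 + 182 = 108290.

108290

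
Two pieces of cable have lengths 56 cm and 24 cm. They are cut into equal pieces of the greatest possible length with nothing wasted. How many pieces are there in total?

Piece length = gcd(56, 24).
56 = 2^3 × 7
24 = 2^3 × 3
gcd(56, 24) = 2^3 = 8.
Total pieces = 56/8 + 24/8 = 7 + 3 = 10.

10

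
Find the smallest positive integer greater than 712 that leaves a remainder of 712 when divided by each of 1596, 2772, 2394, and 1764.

369388

N − 712 must be a common multiple of 1596, 2772, 2394, and 1764.
1596 = 2^2 × 3 × 7 × 19
2772 = 2^2 × 3^2 × 7 × 11
2394 = 2 × 3^2 × 7 × 19
1764 = 2^2 × 3^2 × 7^2
LCM(1596, 2772, 2394, 1764) = 2^2 × 3^2 × 7^2 × 11 × 19 = 368676.
Smallest N > 712 is LCM + 712 = 368676 + 712 = 369388.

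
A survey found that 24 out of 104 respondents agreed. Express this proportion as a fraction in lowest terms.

3/13

24 = 2^3 × 3
104 = 2^3 × 13
gcd(24, 104) = 2^3 = 8.
Divide numerator and denominator by 8: 24/104 = 3/13.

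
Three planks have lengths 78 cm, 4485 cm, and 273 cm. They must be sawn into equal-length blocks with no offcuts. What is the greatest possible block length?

39 cm

The block length must divide every plank, so the greatest is gcd(78, 4485, 273).
78 = 2 × 3 × 13
4485 = 3 × 5 × 13 × 23
273 = 3 × 7 × 13
gcd(78, 4485, 273) = 3 × 13 = 39.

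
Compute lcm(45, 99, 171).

45 = 3^2 × 5
99 = 3^2 × 11
171 = 3^2 × 19
LCM(45, 99, 171) = 3^2 × 5 × 11 × 19 = 9405.

9405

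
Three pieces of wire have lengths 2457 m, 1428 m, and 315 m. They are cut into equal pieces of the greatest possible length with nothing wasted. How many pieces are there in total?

200

Piece length = gcd(2457, 1428, 315).
2457 = 3^3 × 7 × 13
1428 = 2^2 × 3 × 7 × 17
315 = 3^2 × 5 × 7
gcd(2457, 1428, 315) = 3 × 7 = 21.
Total pieces = 2457/21 + 1428/21 + 315/21 = 117 + 68 + 15 = 200.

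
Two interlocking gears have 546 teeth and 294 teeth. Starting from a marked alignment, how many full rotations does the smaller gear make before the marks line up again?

The first common completion time is the LCM of the periods.
546 = 2 × 3 × 7 × 13
294 = 2 × 3 × 7^2
LCM(546, 294) = 2 × 3 × 7^2 × 13 = 3822.
Rotations for period 294: 3822 / 294 = 13.

13 rotations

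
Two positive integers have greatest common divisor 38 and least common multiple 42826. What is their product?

1627388

For any two positive integers, gcd × lcm = product = 38 × 42826 = 1627388.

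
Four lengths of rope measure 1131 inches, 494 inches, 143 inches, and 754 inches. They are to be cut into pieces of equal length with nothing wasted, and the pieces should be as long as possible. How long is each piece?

Each piece length must divide every original length, so the longest possible is gcd(1131, 494, 143, 754).
1131 = 3 × 13 × 29
494 = 2 × 13 × 19
143 = 11 × 13
754 = 2 × 13 × 29
gcd(1131, 494, 143, 754) = 13.

13 inches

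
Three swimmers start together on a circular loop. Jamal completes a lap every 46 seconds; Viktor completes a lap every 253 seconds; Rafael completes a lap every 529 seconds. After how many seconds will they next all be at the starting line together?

11638 seconds

They coincide at every common multiple of the periods; the first is the LCM.
46 = 2 × 23
253 = 11 × 23
529 = 23^2
LCM(46, 253, 529) = 2 × 11 × 23^2 = 11638.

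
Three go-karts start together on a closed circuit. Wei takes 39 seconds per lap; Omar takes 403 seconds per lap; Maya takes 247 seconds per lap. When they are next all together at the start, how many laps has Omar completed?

57 laps

The first common completion time is the LCM of the periods.
39 = 3 × 13
403 = 13 × 31
247 = 13 × 19
LCM(39, 403, 247) = 3 × 13 × 19 × 31 = 22971.
Laps for period 403: 22971 / 403 = 57.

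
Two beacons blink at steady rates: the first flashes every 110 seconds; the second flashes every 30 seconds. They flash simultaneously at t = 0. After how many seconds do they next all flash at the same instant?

330 seconds

We need the least common multiple of the intervals.
110 = 2 × 5 × 11
30 = 2 × 3 × 5
LCM(110, 30) = 2 × 3 × 5 × 11 = 330.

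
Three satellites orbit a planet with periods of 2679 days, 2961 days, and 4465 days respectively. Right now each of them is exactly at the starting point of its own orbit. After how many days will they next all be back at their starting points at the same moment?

281295 days

We need the least common multiple of the intervals.
2679 = 3 × 19 × 47
2961 = 3^2 × 7 × 47
4465 = 5 × 19 × 47
LCM(2679, 2961, 4465) = 3^2 × 5 × 7 × 19 × 47 = 281295.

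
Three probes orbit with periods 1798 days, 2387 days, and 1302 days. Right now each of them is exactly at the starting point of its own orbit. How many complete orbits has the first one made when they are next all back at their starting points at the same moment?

231 orbits

All finish a whole number of cycles simultaneously at t = LCM of the periods.
1798 = 2 × 29 × 31
2387 = 7 × 11 × 31
1302 = 2 × 3 × 7 × 31
LCM(1798, 2387, 1302) = 2 × 3 × 7 × 11 × 29 × 31 = 415338.
Orbits for period 1798: 415338 / 1798 = 231.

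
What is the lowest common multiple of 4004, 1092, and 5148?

4004 = 2^2 × 7 × 11 × 13
1092 = 2^2 × 3 × 7 × 13
5148 = 2^2 × 3^2 × 11 × 13
LCM(4004, 1092, 5148) = 2^2 × 3^2 × 7 × 11 × 13 = 36036.

36036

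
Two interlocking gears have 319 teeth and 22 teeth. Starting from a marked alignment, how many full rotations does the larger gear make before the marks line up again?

All finish a whole number of cycles simultaneously at t = LCM of the periods.
319 = 11 × 29
22 = 2 × 11
LCM(319, 22) = 2 × 11 × 29 = 638.
Rotations for period 319: 638 / 319 = 2.

2 rotations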